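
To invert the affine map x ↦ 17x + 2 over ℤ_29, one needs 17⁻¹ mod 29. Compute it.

12

gcd(29, 17) by repeated division:
29 = 1*17 + 12
17 = 1*12 + 5
12 = 2*5 + 2
5 = 2*2 + 1
2 = 2*1 + 0
Since gcd(17, 29) = 1, back-substitute to write 1 as a combination:
1 = 5 − 2·2
1 = −2·12 + 5·5
1 = 5·17 − 7·12
1 = −7·29 + 12·17
So 17·12 ≡ 1 (mod 29).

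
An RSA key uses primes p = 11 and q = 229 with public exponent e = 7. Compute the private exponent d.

φ(n) = (p−1)(q−1) = 10·228 = 2280.
Need d with 7·d ≡ 1 (mod 2280). Apply the extended Euclidean algorithm:
2280 = 325*7 + 5
7 = 1*5 + 2
5 = 2*2 + 1
2 = 2*1 + 0
Back-substitute:
1 = 5 − 2·2
1 = −2·7 + 3·5
1 = 3·2280 − 977·7
So 7·(-977) ≡ 1 (mod 2280), hence d ≡ -977 ≡ 1303 (mod 2280).

1303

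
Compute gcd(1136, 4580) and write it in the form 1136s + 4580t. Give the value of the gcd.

Euclidean algorithm:
4580 = 4·1136 + 36
1136 = 31·36 + 20
36 = 1·20 + 16
20 = 1·16 + 4
16 = 4·4 + 0
gcd(1136, 4580) = 4.
Express as a combination:
4 = 20 − 16
4 = −36 + 2·20
4 = 2·1136 − 63·36
4 = −63·4580 + 254·1136
So 4 = (-63)·4580 + (254)·1136.

4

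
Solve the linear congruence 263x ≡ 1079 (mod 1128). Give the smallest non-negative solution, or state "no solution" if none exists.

First find gcd(263, 1128):
1128 = 4·263 + 76
263 = 3·76 + 35
76 = 2·35 + 6
35 = 5·6 + 5
6 = 1·5 + 1
5 = 5·1 + 0
gcd = 1, so a unique solution mod 1128 exists.
Back-substitute for the Bézout coefficients:
1 = 6 − 5
1 = −35 + 6·6
1 = 6·76 − 13·35
1 = −13·263 + 45·76
1 = 45·1128 − 193·263
So 263·(-193) ≡ 1 (mod 1128), giving 263⁻¹ ≡ 935.
x ≡ 263⁻¹·1079 ≡ 935·1079 ≡ 433 (mod 1128).

433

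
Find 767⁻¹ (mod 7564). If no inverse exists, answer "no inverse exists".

6351

Apply the Euclidean algorithm to 7564 and 767:
7564 = 9·767 + 661
767 = 1·661 + 106
661 = 6·106 + 25
106 = 4·25 + 6
25 = 4·6 + 1
6 = 6·1 + 0
The gcd is 1. Working backward:
1 = 25 − 4·6
1 = −4·106 + 17·25
1 = 17·661 − 106·106
1 = −106·767 + 123·661
1 = 123·7564 − 1213·767
So 767·(-1213) ≡ 1 (mod 7564), and -1213 ≡ 6351 (mod 7564).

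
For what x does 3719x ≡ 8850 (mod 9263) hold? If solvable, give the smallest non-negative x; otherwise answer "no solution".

First find gcd(3719, 9263):
9263 = 2*3719 + 1825
3719 = 2*1825 + 69
1825 = 26*69 + 31
69 = 2*31 + 7
31 = 4*7 + 3
7 = 2*3 + 1
3 = 3*1 + 0
gcd = 1, so a unique solution mod 9263 exists.
Back-substitute for the Bézout coefficients:
1 = 7 − 2·3
1 = −2·31 + 9·7
1 = 9·69 − 20·31
1 = −20·1825 + 529·69
1 = 529·3719 − 1078·1825
1 = −1078·9263 + 2685·3719
So 3719·(2685) ≡ 1 (mod 9263), giving 3719⁻¹ ≡ 2685.
x ≡ 3719⁻¹·8850 ≡ 2685·8850 ≡ 2655 (mod 9263).

2655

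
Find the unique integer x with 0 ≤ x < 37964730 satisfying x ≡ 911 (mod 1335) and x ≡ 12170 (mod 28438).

Write x = 911 + 1335·k. Then 1335·k ≡ 12170 − 911 ≡ 11259 (mod 28438).
Need 1335⁻¹ mod 28438. Extended Euclid on (28438, 1335):
28438 = 21×1335 + 403
1335 = 3×403 + 126
403 = 3×126 + 25
126 = 5×25 + 1
25 = 25×1 + 0
Back-substitute:
1 = 126 − 5·25
1 = −5·403 + 16·126
1 = 16·1335 − 53·403
1 = −53·28438 + 1129·1335
1335⁻¹ ≡ 1129 (mod 28438), so k ≡ 1129·11259 ≡ 28063 (mod 28438).
x = 911 + 1335·28063 = 37465016.

37465016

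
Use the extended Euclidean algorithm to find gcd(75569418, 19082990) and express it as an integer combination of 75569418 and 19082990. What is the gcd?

Apply Euclid's algorithm to 75569418 and 19082990:
75569418 = 3·19082990 + 18320448
19082990 = 1·18320448 + 762542
18320448 = 24·762542 + 19440
762542 = 39·19440 + 4382
19440 = 4·4382 + 1912
4382 = 2·1912 + 558
1912 = 3·558 + 238
558 = 2·238 + 82
238 = 2·82 + 74
82 = 1·74 + 8
74 = 9·8 + 2
8 = 4·2 + 0
gcd(75569418, 19082990) = 2.
Working backward:
2 = 74 − 9·8
2 = −9·82 + 10·74
2 = 10·238 − 29·82
2 = −29·558 + 68·238
2 = 68·1912 − 233·558
2 = −233·4382 + 534·1912
2 = 534·19440 − 2369·4382
2 = −2369·762542 + 92925·19440
2 = 92925·18320448 − 2232569·762542
2 = −2232569·19082990 + 2325494·18320448
2 = 2325494·75569418 − 9209051·19082990
So 2 = (2325494)·75569418 + (-9209051)·19082990.

2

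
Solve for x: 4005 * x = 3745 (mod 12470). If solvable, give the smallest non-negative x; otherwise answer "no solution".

First find gcd(4005, 12470):
12470 = 3*4005 + 455
4005 = 8*455 + 365
455 = 1*365 + 90
365 = 4*90 + 5
90 = 18*5 + 0
gcd = 5 and 5 | 3745, so solutions exist. Divide through by 5: 801x ≡ 749 (mod 2494).
Now find 801⁻¹ mod 2494:
2494 = 3*801 + 91
801 = 8*91 + 73
91 = 1*73 + 18
73 = 4*18 + 1
18 = 18*1 + 0
Back-substitute:
1 = 73 − 4·18
1 = −4·91 + 5·73
1 = 5·801 − 44·91
1 = −44·2494 + 137·801
So 801⁻¹ ≡ 137 (mod 2494).
Then x ≡ 137·749 ≡ 359 (mod 2494); the smallest non-negative solution is x = 359.

359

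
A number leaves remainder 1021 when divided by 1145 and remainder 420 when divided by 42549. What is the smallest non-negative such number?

Write x = 1021 + 1145·k. Then 1145·k ≡ 420 − 1021 ≡ 41948 (mod 42549).
Need 1145⁻¹ mod 42549. Extended Euclid on (42549, 1145):
42549 = 37·1145 + 184
1145 = 6·184 + 41
184 = 4·41 + 20
41 = 2·20 + 1
20 = 20·1 + 0
Back-substitute:
1 = 41 − 2·20
1 = −2·184 + 9·41
1 = 9·1145 − 56·184
1 = −56·42549 + 2081·1145
1145⁻¹ ≡ 2081 (mod 42549), so k ≡ 2081·41948 ≡ 25789 (mod 42549).
x = 1021 + 1145·25789 = 29529426.

29529426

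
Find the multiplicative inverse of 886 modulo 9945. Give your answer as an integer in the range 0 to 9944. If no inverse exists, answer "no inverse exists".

Run Euclid on (9945, 886):
9945 = 11*886 + 199
886 = 4*199 + 90
199 = 2*90 + 19
90 = 4*19 + 14
19 = 1*14 + 5
14 = 2*5 + 4
5 = 1*4 + 1
4 = 4*1 + 0
Since gcd(886, 9945) = 1, back-substitute to write 1 as a combination:
1 = 5 − 4
1 = −14 + 3·5
1 = 3·19 − 4·14
1 = −4·90 + 19·19
1 = 19·199 − 42·90
1 = −42·886 + 187·199
1 = 187·9945 − 2099·886
Hence 886⁻¹ ≡ -2099 ≡ 7846 (mod 9945).

7846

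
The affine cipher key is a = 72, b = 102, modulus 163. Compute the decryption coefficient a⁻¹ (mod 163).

Extended Euclidean algorithm:
163 = 2*72 + 19
72 = 3*19 + 15
19 = 1*15 + 4
15 = 3*4 + 3
4 = 1*3 + 1
3 = 3*1 + 0
The gcd is 1. Working backward:
1 = 4 − 3
1 = −15 + 4·4
1 = 4·19 − 5·15
1 = −5·72 + 19·19
1 = 19·163 − 43·72
Hence 72⁻¹ ≡ -43 ≡ 120 (mod 163).

120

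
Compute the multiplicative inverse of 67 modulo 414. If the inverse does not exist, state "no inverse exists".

Run Euclid on (414, 67):
414 = 6·67 + 12
67 = 5·12 + 7
12 = 1·7 + 5
7 = 1·5 + 2
5 = 2·2 + 1
2 = 2·1 + 0
The gcd is 1. Working backward:
1 = 5 − 2·2
1 = −2·7 + 3·5
1 = 3·12 − 5·7
1 = −5·67 + 28·12
1 = 28·414 − 173·67
So 67·(-173) ≡ 1 (mod 414), and -173 ≡ 241 (mod 414).

241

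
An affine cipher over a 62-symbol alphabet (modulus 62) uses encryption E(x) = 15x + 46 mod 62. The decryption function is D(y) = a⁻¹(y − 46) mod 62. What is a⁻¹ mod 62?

29

Apply the Euclidean algorithm to 62 and 15:
62 = 4·15 + 2
15 = 7·2 + 1
2 = 2·1 + 0
gcd = 1, so the inverse exists. Back-substitute:
1 = 15 − 7·2
1 = −7·62 + 29·15
So 15·29 ≡ 1 (mod 62).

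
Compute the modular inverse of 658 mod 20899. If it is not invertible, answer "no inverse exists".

Run Euclid on (20899, 658):
20899 = 31·658 + 501
658 = 1·501 + 157
501 = 3·157 + 30
157 = 5·30 + 7
30 = 4·7 + 2
7 = 3·2 + 1
2 = 2·1 + 0
gcd = 1, so the inverse exists. Back-substitute:
1 = 7 − 3·2
1 = −3·30 + 13·7
1 = 13·157 − 68·30
1 = −68·501 + 217·157
1 = 217·658 − 285·501
1 = −285·20899 + 9052·658
So 658·9052 ≡ 1 (mod 20899).

9052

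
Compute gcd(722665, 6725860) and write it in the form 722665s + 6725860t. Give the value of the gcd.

5

Apply Euclid's algorithm to 6725860 and 722665:
6725860 = 9*722665 + 221875
722665 = 3*221875 + 57040
221875 = 3*57040 + 50755
57040 = 1*50755 + 6285
50755 = 8*6285 + 475
6285 = 13*475 + 110
475 = 4*110 + 35
110 = 3*35 + 5
35 = 7*5 + 0
gcd(722665, 6725860) = 5.
Express as a combination:
5 = 110 − 3·35
5 = −3·475 + 13·110
5 = 13·6285 − 172·475
5 = −172·50755 + 1389·6285
5 = 1389·57040 − 1561·50755
5 = −1561·221875 + 6072·57040
5 = 6072·722665 − 19777·221875
5 = −19777·6725860 + 184065·722665
So 5 = (-19777)·6725860 + (184065)·722665.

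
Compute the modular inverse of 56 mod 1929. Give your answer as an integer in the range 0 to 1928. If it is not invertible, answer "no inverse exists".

1619

gcd(1929, 56) by repeated division:
1929 = 34*56 + 25
56 = 2*25 + 6
25 = 4*6 + 1
6 = 6*1 + 0
gcd = 1, so the inverse exists. Back-substitute:
1 = 25 − 4·6
1 = −4·56 + 9·25
1 = 9·1929 − 310·56
So 56·(-310) ≡ 1 (mod 1929), and -310 ≡ 1619 (mod 1929).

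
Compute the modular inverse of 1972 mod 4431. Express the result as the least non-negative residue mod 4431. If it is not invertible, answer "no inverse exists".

Extended Euclidean algorithm:
4431 = 2*1972 + 487
1972 = 4*487 + 24
487 = 20*24 + 7
24 = 3*7 + 3
7 = 2*3 + 1
3 = 3*1 + 0
The gcd is 1. Working backward:
1 = 7 − 2·3
1 = −2·24 + 7·7
1 = 7·487 − 142·24
1 = −142·1972 + 575·487
1 = 575·4431 − 1292·1972
Thus 1972·(-1292) ≡ 1 (mod 4431); reducing, -1292 mod 4431 = 3139.

3139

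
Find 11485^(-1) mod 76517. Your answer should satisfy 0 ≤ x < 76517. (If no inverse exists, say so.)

gcd(76517, 11485) by repeated division:
76517 = 6·11485 + 7607
11485 = 1·7607 + 3878
7607 = 1·3878 + 3729
3878 = 1·3729 + 149
3729 = 25·149 + 4
149 = 37·4 + 1
4 = 4·1 + 0
Since gcd(11485, 76517) = 1, back-substitute to write 1 as a combination:
1 = 149 − 37·4
1 = −37·3729 + 926·149
1 = 926·3878 − 963·3729
1 = −963·7607 + 1889·3878
1 = 1889·11485 − 2852·7607
1 = −2852·76517 + 19001·11485
So 11485·19001 ≡ 1 (mod 76517).

19001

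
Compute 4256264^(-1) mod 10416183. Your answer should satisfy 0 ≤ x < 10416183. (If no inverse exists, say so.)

1295660

Extended Euclidean algorithm:
10416183 = 2×4256264 + 1903655
4256264 = 2×1903655 + 448954
1903655 = 4×448954 + 107839
448954 = 4×107839 + 17598
107839 = 6×17598 + 2251
17598 = 7×2251 + 1841
2251 = 1×1841 + 410
1841 = 4×410 + 201
410 = 2×201 + 8
201 = 25×8 + 1
8 = 8×1 + 0
Since gcd(4256264, 10416183) = 1, back-substitute to write 1 as a combination:
1 = 201 − 25·8
1 = −25·410 + 51·201
1 = 51·1841 − 229·410
1 = −229·2251 + 280·1841
1 = 280·17598 − 2189·2251
1 = −2189·107839 + 13414·17598
1 = 13414·448954 − 55845·107839
1 = −55845·1903655 + 236794·448954
1 = 236794·4256264 − 529433·1903655
1 = −529433·10416183 + 1295660·4256264
So 4256264·1295660 ≡ 1 (mod 10416183).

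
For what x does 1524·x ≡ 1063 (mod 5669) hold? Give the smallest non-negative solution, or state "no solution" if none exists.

First find gcd(1524, 5669):
5669 = 3*1524 + 1097
1524 = 1*1097 + 427
1097 = 2*427 + 243
427 = 1*243 + 184
243 = 1*184 + 59
184 = 3*59 + 7
59 = 8*7 + 3
7 = 2*3 + 1
3 = 3*1 + 0
gcd = 1, so a unique solution mod 5669 exists.
Back-substitute for the Bézout coefficients:
1 = 7 − 2·3
1 = −2·59 + 17·7
1 = 17·184 − 53·59
1 = −53·243 + 70·184
1 = 70·427 − 123·243
1 = −123·1097 + 316·427
1 = 316·1524 − 439·1097
1 = −439·5669 + 1633·1524
So 1524·(1633) ≡ 1 (mod 5669), giving 1524⁻¹ ≡ 1633.
x ≡ 1524⁻¹·1063 ≡ 1633·1063 ≡ 1165 (mod 5669).

1165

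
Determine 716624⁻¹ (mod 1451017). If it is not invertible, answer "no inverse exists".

Run Euclid on (1451017, 716624):
1451017 = 2·716624 + 17769
716624 = 40·17769 + 5864
17769 = 3·5864 + 177
5864 = 33·177 + 23
177 = 7·23 + 16
23 = 1·16 + 7
16 = 2·7 + 2
7 = 3·2 + 1
2 = 2·1 + 0
The gcd is 1. Working backward:
1 = 7 − 3·2
1 = −3·16 + 7·7
1 = 7·23 − 10·16
1 = −10·177 + 77·23
1 = 77·5864 − 2551·177
1 = −2551·17769 + 7730·5864
1 = 7730·716624 − 311751·17769
1 = −311751·1451017 + 631232·716624
So 716624·631232 ≡ 1 (mod 1451017).

631232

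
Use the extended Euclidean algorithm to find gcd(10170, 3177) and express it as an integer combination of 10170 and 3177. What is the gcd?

Apply Euclid's algorithm to 10170 and 3177:
10170 = 3×3177 + 639
3177 = 4×639 + 621
639 = 1×621 + 18
621 = 34×18 + 9
18 = 2×9 + 0
gcd(10170, 3177) = 9.
Back-substituting:
9 = 621 − 34·18
9 = −34·639 + 35·621
9 = 35·3177 − 174·639
9 = −174·10170 + 557·3177
So 9 = (-174)·10170 + (557)·3177.

9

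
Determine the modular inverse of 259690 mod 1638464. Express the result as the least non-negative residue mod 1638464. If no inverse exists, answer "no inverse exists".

no inverse exists

Euclidean algorithm on 1638464, 259690:
1638464 = 6·259690 + 80324
259690 = 3·80324 + 18718
80324 = 4·18718 + 5452
18718 = 3·5452 + 2362
5452 = 2·2362 + 728
2362 = 3·728 + 178
728 = 4·178 + 16
178 = 11·16 + 2
16 = 8·2 + 0
The gcd is 2, not 1, hence no inverse exists.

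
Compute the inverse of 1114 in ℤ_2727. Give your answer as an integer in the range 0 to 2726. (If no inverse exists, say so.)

gcd(2727, 1114) by repeated division:
2727 = 2*1114 + 499
1114 = 2*499 + 116
499 = 4*116 + 35
116 = 3*35 + 11
35 = 3*11 + 2
11 = 5*2 + 1
2 = 2*1 + 0
Since gcd(1114, 2727) = 1, back-substitute to write 1 as a combination:
1 = 11 − 5·2
1 = −5·35 + 16·11
1 = 16·116 − 53·35
1 = −53·499 + 228·116
1 = 228·1114 − 509·499
1 = −509·2727 + 1246·1114
So 1114·1246 ≡ 1 (mod 2727).

1246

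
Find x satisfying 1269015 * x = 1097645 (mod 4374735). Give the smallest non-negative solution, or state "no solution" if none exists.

no solution

gcd(1269015, 4374735):
4374735 = 3×1269015 + 567690
1269015 = 2×567690 + 133635
567690 = 4×133635 + 33150
133635 = 4×33150 + 1035
33150 = 32×1035 + 30
1035 = 34×30 + 15
30 = 2×15 + 0
gcd = 15, but 15 ∤ 1097645, so the congruence has no solution.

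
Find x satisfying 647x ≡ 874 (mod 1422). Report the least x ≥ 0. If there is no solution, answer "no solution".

764

First find gcd(647, 1422):
1422 = 2·647 + 128
647 = 5·128 + 7
128 = 18·7 + 2
7 = 3·2 + 1
2 = 2·1 + 0
gcd = 1, so a unique solution mod 1422 exists.
Back-substitute for the Bézout coefficients:
1 = 7 − 3·2
1 = −3·128 + 55·7
1 = 55·647 − 278·128
1 = −278·1422 + 611·647
So 647·(611) ≡ 1 (mod 1422), giving 647⁻¹ ≡ 611.
x ≡ 647⁻¹·874 ≡ 611·874 ≡ 764 (mod 1422).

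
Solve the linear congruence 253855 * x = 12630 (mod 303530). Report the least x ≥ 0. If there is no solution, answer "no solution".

44214

First find gcd(253855, 303530):
303530 = 1*253855 + 49675
253855 = 5*49675 + 5480
49675 = 9*5480 + 355
5480 = 15*355 + 155
355 = 2*155 + 45
155 = 3*45 + 20
45 = 2*20 + 5
20 = 4*5 + 0
gcd = 5 and 5 | 12630, so solutions exist. Divide through by 5: 50771x ≡ 2526 (mod 60706).
Now find 50771⁻¹ mod 60706:
60706 = 1·50771 + 9935
50771 = 5·9935 + 1096
9935 = 9·1096 + 71
1096 = 15·71 + 31
71 = 2·31 + 9
31 = 3·9 + 4
9 = 2·4 + 1
4 = 4·1 + 0
Back-substitute:
1 = 9 − 2·4
1 = −2·31 + 7·9
1 = 7·71 − 16·31
1 = −16·1096 + 247·71
1 = 247·9935 − 2239·1096
1 = −2239·50771 + 11442·9935
1 = 11442·60706 − 13681·50771
So 50771·(-13681) ≡ 1 (mod 60706), i.e. 50771⁻¹ ≡ 47025.
Then x ≡ 47025·2526 ≡ 44214 (mod 60706); the smallest non-negative solution is x = 44214.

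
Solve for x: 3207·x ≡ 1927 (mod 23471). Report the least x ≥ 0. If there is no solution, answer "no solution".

First find gcd(3207, 23471):
23471 = 7×3207 + 1022
3207 = 3×1022 + 141
1022 = 7×141 + 35
141 = 4×35 + 1
35 = 35×1 + 0
gcd = 1, so a unique solution mod 23471 exists.
Back-substitute for the Bézout coefficients:
1 = 141 − 4·35
1 = −4·1022 + 29·141
1 = 29·3207 − 91·1022
1 = −91·23471 + 666·3207
So 3207·(666) ≡ 1 (mod 23471), giving 3207⁻¹ ≡ 666.
x ≡ 3207⁻¹·1927 ≡ 666·1927 ≡ 15948 (mod 23471).

15948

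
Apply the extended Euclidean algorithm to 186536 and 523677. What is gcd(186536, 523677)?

Apply Euclid's algorithm to 523677 and 186536:
523677 = 2×186536 + 150605
186536 = 1×150605 + 35931
150605 = 4×35931 + 6881
35931 = 5×6881 + 1526
6881 = 4×1526 + 777
1526 = 1×777 + 749
777 = 1×749 + 28
749 = 26×28 + 21
28 = 1×21 + 7
21 = 3×7 + 0
gcd(186536, 523677) = 7.
Back-substituting:
7 = 28 − 21
7 = −749 + 27·28
7 = 27·777 − 28·749
7 = −28·1526 + 55·777
7 = 55·6881 − 248·1526
7 = −248·35931 + 1295·6881
7 = 1295·150605 − 5428·35931
7 = −5428·186536 + 6723·150605
7 = 6723·523677 − 18874·186536
So 7 = (6723)·523677 + (-18874)·186536.

7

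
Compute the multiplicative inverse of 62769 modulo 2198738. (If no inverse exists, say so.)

Extended Euclidean algorithm:
2198738 = 35·62769 + 1823
62769 = 34·1823 + 787
1823 = 2·787 + 249
787 = 3·249 + 40
249 = 6·40 + 9
40 = 4·9 + 4
9 = 2·4 + 1
4 = 4·1 + 0
The gcd is 1. Working backward:
1 = 9 − 2·4
1 = −2·40 + 9·9
1 = 9·249 − 56·40
1 = −56·787 + 177·249
1 = 177·1823 − 410·787
1 = −410·62769 + 14117·1823
1 = 14117·2198738 − 494505·62769
Thus 62769·(-494505) ≡ 1 (mod 2198738); reducing, -494505 mod 2198738 = 1704233.

1704233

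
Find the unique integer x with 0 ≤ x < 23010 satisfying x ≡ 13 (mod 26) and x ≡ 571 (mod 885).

12961

Write x = 13 + 26·k. Then 26·k ≡ 571 − 13 ≡ 558 (mod 885).
Need 26⁻¹ mod 885. Extended Euclid on (885, 26):
885 = 34·26 + 1
26 = 26·1 + 0
Back-substitute:
1 = 885 − 34·26
26⁻¹ ≡ 851 (mod 885), so k ≡ 851·558 ≡ 498 (mod 885).
x = 13 + 26·498 = 12961.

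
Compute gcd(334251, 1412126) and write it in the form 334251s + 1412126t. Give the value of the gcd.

1

Apply Euclid's algorithm to 1412126 and 334251:
1412126 = 4·334251 + 75122
334251 = 4·75122 + 33763
75122 = 2·33763 + 7596
33763 = 4·7596 + 3379
7596 = 2·3379 + 838
3379 = 4·838 + 27
838 = 31·27 + 1
27 = 27·1 + 0
gcd(334251, 1412126) = 1.
Working backward:
1 = 838 − 31·27
1 = −31·3379 + 125·838
1 = 125·7596 − 281·3379
1 = −281·33763 + 1249·7596
1 = 1249·75122 − 2779·33763
1 = −2779·334251 + 12365·75122
1 = 12365·1412126 − 52239·334251
So 1 = (12365)·1412126 + (-52239)·334251.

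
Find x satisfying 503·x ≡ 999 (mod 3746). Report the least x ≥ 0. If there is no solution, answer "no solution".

First find gcd(503, 3746):
3746 = 7·503 + 225
503 = 2·225 + 53
225 = 4·53 + 13
53 = 4·13 + 1
13 = 13·1 + 0
gcd = 1, so a unique solution mod 3746 exists.
Back-substitute for the Bézout coefficients:
1 = 53 − 4·13
1 = −4·225 + 17·53
1 = 17·503 − 38·225
1 = −38·3746 + 283·503
So 503·(283) ≡ 1 (mod 3746), giving 503⁻¹ ≡ 283.
x ≡ 503⁻¹·999 ≡ 283·999 ≡ 1767 (mod 3746).

1767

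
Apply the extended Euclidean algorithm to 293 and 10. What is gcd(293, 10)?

1

Euclidean algorithm:
293 = 29·10 + 3
10 = 3·3 + 1
3 = 3·1 + 0
gcd(293, 10) = 1.
Express as a combination:
1 = 10 − 3·3
1 = −3·293 + 88·10
So 1 = (-3)·293 + (88)·10.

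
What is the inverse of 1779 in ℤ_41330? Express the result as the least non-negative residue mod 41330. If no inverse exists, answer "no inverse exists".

40029

Extended Euclidean algorithm:
41330 = 23·1779 + 413
1779 = 4·413 + 127
413 = 3·127 + 32
127 = 3·32 + 31
32 = 1·31 + 1
31 = 31·1 + 0
Since gcd(1779, 41330) = 1, back-substitute to write 1 as a combination:
1 = 32 − 31
1 = −127 + 4·32
1 = 4·413 − 13·127
1 = −13·1779 + 56·413
1 = 56·41330 − 1301·1779
Thus 1779·(-1301) ≡ 1 (mod 41330); reducing, -1301 mod 41330 = 40029.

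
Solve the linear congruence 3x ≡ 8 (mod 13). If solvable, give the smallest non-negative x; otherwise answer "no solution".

7

First find gcd(3, 13):
13 = 4*3 + 1
3 = 3*1 + 0
gcd = 1, so a unique solution mod 13 exists.
Back-substitute for the Bézout coefficients:
1 = 13 − 4·3
So 3·(-4) ≡ 1 (mod 13), giving 3⁻¹ ≡ 9.
x ≡ 3⁻¹·8 ≡ 9·8 ≡ 7 (mod 13).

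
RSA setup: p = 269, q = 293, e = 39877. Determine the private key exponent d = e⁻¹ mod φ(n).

φ(n) = (p−1)(q−1) = 268·292 = 78256.
Need d with 39877·d ≡ 1 (mod 78256). Apply the extended Euclidean algorithm:
78256 = 1*39877 + 38379
39877 = 1*38379 + 1498
38379 = 25*1498 + 929
1498 = 1*929 + 569
929 = 1*569 + 360
569 = 1*360 + 209
360 = 1*209 + 151
209 = 1*151 + 58
151 = 2*58 + 35
58 = 1*35 + 23
35 = 1*23 + 12
23 = 1*12 + 11
12 = 1*11 + 1
11 = 11*1 + 0
Back-substitute:
1 = 12 − 11
1 = −23 + 2·12
1 = 2·35 − 3·23
1 = −3·58 + 5·35
1 = 5·151 − 13·58
1 = −13·209 + 18·151
1 = 18·360 − 31·209
1 = −31·569 + 49·360
1 = 49·929 − 80·569
1 = −80·1498 + 129·929
1 = 129·38379 − 3305·1498
1 = −3305·39877 + 3434·38379
1 = 3434·78256 − 6739·39877
So 39877·(-6739) ≡ 1 (mod 78256), hence d ≡ -6739 ≡ 71517 (mod 78256).

71517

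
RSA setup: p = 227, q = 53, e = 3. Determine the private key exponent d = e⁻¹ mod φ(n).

7835

φ(n) = (p−1)(q−1) = 226·52 = 11752.
Need d with 3·d ≡ 1 (mod 11752). Apply the extended Euclidean algorithm:
11752 = 3917*3 + 1
3 = 3*1 + 0
Back-substitute:
1 = 11752 − 3917·3
So 3·(-3917) ≡ 1 (mod 11752), hence d ≡ -3917 ≡ 7835 (mod 11752).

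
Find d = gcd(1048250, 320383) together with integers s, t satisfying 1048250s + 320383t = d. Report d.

7

Repeated division:
1048250 = 3×320383 + 87101
320383 = 3×87101 + 59080
87101 = 1×59080 + 28021
59080 = 2×28021 + 3038
28021 = 9×3038 + 679
3038 = 4×679 + 322
679 = 2×322 + 35
322 = 9×35 + 7
35 = 5×7 + 0
gcd(1048250, 320383) = 7.
Back-substituting:
7 = 322 − 9·35
7 = −9·679 + 19·322
7 = 19·3038 − 85·679
7 = −85·28021 + 784·3038
7 = 784·59080 − 1653·28021
7 = −1653·87101 + 2437·59080
7 = 2437·320383 − 8964·87101
7 = −8964·1048250 + 29329·320383
So 7 = (-8964)·1048250 + (29329)·320383.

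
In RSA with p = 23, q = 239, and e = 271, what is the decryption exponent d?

φ(n) = (p−1)(q−1) = 22·238 = 5236.
Need d with 271·d ≡ 1 (mod 5236). Apply the extended Euclidean algorithm:
5236 = 19·271 + 87
271 = 3·87 + 10
87 = 8·10 + 7
10 = 1·7 + 3
7 = 2·3 + 1
3 = 3·1 + 0
Back-substitute:
1 = 7 − 2·3
1 = −2·10 + 3·7
1 = 3·87 − 26·10
1 = −26·271 + 81·87
1 = 81·5236 − 1565·271
So 271·(-1565) ≡ 1 (mod 5236), hence d ≡ -1565 ≡ 3671 (mod 5236).

3671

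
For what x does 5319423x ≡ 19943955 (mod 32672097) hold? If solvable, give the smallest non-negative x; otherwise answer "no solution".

3288893

First find gcd(5319423, 32672097):
32672097 = 6*5319423 + 755559
5319423 = 7*755559 + 30510
755559 = 24*30510 + 23319
30510 = 1*23319 + 7191
23319 = 3*7191 + 1746
7191 = 4*1746 + 207
1746 = 8*207 + 90
207 = 2*90 + 27
90 = 3*27 + 9
27 = 3*9 + 0
gcd = 9 and 9 | 19943955, so solutions exist. Divide through by 9: 591047x ≡ 2215995 (mod 3630233).
Now find 591047⁻¹ mod 3630233:
3630233 = 6*591047 + 83951
591047 = 7*83951 + 3390
83951 = 24*3390 + 2591
3390 = 1*2591 + 799
2591 = 3*799 + 194
799 = 4*194 + 23
194 = 8*23 + 10
23 = 2*10 + 3
10 = 3*3 + 1
3 = 3*1 + 0
Back-substitute:
1 = 10 − 3·3
1 = −3·23 + 7·10
1 = 7·194 − 59·23
1 = −59·799 + 243·194
1 = 243·2591 − 788·799
1 = −788·3390 + 1031·2591
1 = 1031·83951 − 25532·3390
1 = −25532·591047 + 179755·83951
1 = 179755·3630233 − 1104062·591047
So 591047·(-1104062) ≡ 1 (mod 3630233), i.e. 591047⁻¹ ≡ 2526171.
Then x ≡ 2526171·2215995 ≡ 3288893 (mod 3630233); the smallest non-negative solution is x = 3288893.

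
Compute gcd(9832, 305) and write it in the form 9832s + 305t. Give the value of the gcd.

1

Repeated division:
9832 = 32*305 + 72
305 = 4*72 + 17
72 = 4*17 + 4
17 = 4*4 + 1
4 = 4*1 + 0
gcd(9832, 305) = 1.
Express as a combination:
1 = 17 − 4·4
1 = −4·72 + 17·17
1 = 17·305 − 72·72
1 = −72·9832 + 2321·305
So 1 = (-72)·9832 + (2321)·305.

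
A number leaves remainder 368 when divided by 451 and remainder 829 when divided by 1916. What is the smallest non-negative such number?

602453

Write x = 368 + 451·k. Then 451·k ≡ 829 − 368 ≡ 461 (mod 1916).
Need 451⁻¹ mod 1916. Extended Euclid on (1916, 451):
1916 = 4·451 + 112
451 = 4·112 + 3
112 = 37·3 + 1
3 = 3·1 + 0
Back-substitute:
1 = 112 − 37·3
1 = −37·451 + 149·112
1 = 149·1916 − 633·451
451⁻¹ ≡ 1283 (mod 1916), so k ≡ 1283·461 ≡ 1335 (mod 1916).
x = 368 + 451·1335 = 602453.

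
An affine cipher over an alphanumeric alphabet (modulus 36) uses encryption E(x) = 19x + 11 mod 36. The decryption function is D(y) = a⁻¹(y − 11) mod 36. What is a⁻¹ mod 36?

19

Apply the Euclidean algorithm to 36 and 19:
36 = 1×19 + 17
19 = 1×17 + 2
17 = 8×2 + 1
2 = 2×1 + 0
The gcd is 1. Working backward:
1 = 17 − 8·2
1 = −8·19 + 9·17
1 = 9·36 − 17·19
So 19·(-17) ≡ 1 (mod 36), and -17 ≡ 19 (mod 36).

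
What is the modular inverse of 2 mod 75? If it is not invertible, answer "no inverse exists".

38

Extended Euclidean algorithm:
75 = 37*2 + 1
2 = 2*1 + 0
Since gcd(2, 75) = 1, back-substitute to write 1 as a combination:
1 = 75 − 37·2
Thus 2·(-37) ≡ 1 (mod 75); reducing, -37 mod 75 = 38.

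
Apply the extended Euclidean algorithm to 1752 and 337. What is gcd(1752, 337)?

Euclidean algorithm:
1752 = 5·337 + 67
337 = 5·67 + 2
67 = 33·2 + 1
2 = 2·1 + 0
gcd(1752, 337) = 1.
Back-substituting:
1 = 67 − 33·2
1 = −33·337 + 166·67
1 = 166·1752 − 863·337
So 1 = (166)·1752 + (-863)·337.

1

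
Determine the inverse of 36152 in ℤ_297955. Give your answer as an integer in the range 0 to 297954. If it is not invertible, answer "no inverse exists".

gcd(297955, 36152) by repeated division:
297955 = 8×36152 + 8739
36152 = 4×8739 + 1196
8739 = 7×1196 + 367
1196 = 3×367 + 95
367 = 3×95 + 82
95 = 1×82 + 13
82 = 6×13 + 4
13 = 3×4 + 1
4 = 4×1 + 0
The gcd is 1. Working backward:
1 = 13 − 3·4
1 = −3·82 + 19·13
1 = 19·95 − 22·82
1 = −22·367 + 85·95
1 = 85·1196 − 277·367
1 = −277·8739 + 2024·1196
1 = 2024·36152 − 8373·8739
1 = −8373·297955 + 69008·36152
So 36152·69008 ≡ 1 (mod 297955).

69008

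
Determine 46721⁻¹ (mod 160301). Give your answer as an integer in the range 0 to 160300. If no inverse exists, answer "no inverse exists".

gcd(160301, 46721) by repeated division:
160301 = 3·46721 + 20138
46721 = 2·20138 + 6445
20138 = 3·6445 + 803
6445 = 8·803 + 21
803 = 38·21 + 5
21 = 4·5 + 1
5 = 5·1 + 0
Since gcd(46721, 160301) = 1, back-substitute to write 1 as a combination:
1 = 21 − 4·5
1 = −4·803 + 153·21
1 = 153·6445 − 1228·803
1 = −1228·20138 + 3837·6445
1 = 3837·46721 − 8902·20138
1 = −8902·160301 + 30543·46721
So 46721·30543 ≡ 1 (mod 160301).

30543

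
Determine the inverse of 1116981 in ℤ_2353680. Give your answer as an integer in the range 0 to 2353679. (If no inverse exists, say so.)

Euclidean algorithm on 2353680, 1116981:
2353680 = 2×1116981 + 119718
1116981 = 9×119718 + 39519
119718 = 3×39519 + 1161
39519 = 34×1161 + 45
1161 = 25×45 + 36
45 = 1×36 + 9
36 = 4×9 + 0
gcd(1116981, 2353680) = 9 ≠ 1, so 1116981 has no multiplicative inverse modulo 2353680.

no inverse exists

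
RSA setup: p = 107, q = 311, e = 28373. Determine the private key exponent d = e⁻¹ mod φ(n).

24277

φ(n) = (p−1)(q−1) = 106·310 = 32860.
Need d with 28373·d ≡ 1 (mod 32860). Apply the extended Euclidean algorithm:
32860 = 1·28373 + 4487
28373 = 6·4487 + 1451
4487 = 3·1451 + 134
1451 = 10·134 + 111
134 = 1·111 + 23
111 = 4·23 + 19
23 = 1·19 + 4
19 = 4·4 + 3
4 = 1·3 + 1
3 = 3·1 + 0
Back-substitute:
1 = 4 − 3
1 = −19 + 5·4
1 = 5·23 − 6·19
1 = −6·111 + 29·23
1 = 29·134 − 35·111
1 = −35·1451 + 379·134
1 = 379·4487 − 1172·1451
1 = −1172·28373 + 7411·4487
1 = 7411·32860 − 8583·28373
So 28373·(-8583) ≡ 1 (mod 32860), hence d ≡ -8583 ≡ 24277 (mod 32860).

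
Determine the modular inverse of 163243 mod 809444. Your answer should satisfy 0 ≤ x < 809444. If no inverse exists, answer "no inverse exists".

gcd(809444, 163243) by repeated division:
809444 = 4·163243 + 156472
163243 = 1·156472 + 6771
156472 = 23·6771 + 739
6771 = 9·739 + 120
739 = 6·120 + 19
120 = 6·19 + 6
19 = 3·6 + 1
6 = 6·1 + 0
The gcd is 1. Working backward:
1 = 19 − 3·6
1 = −3·120 + 19·19
1 = 19·739 − 117·120
1 = −117·6771 + 1072·739
1 = 1072·156472 − 24773·6771
1 = −24773·163243 + 25845·156472
1 = 25845·809444 − 128153·163243
So 163243·(-128153) ≡ 1 (mod 809444), and -128153 ≡ 681291 (mod 809444).

681291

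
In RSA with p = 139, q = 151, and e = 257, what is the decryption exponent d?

φ(n) = (p−1)(q−1) = 138·150 = 20700.
Need d with 257·d ≡ 1 (mod 20700). Apply the extended Euclidean algorithm:
20700 = 80×257 + 140
257 = 1×140 + 117
140 = 1×117 + 23
117 = 5×23 + 2
23 = 11×2 + 1
2 = 2×1 + 0
Back-substitute:
1 = 23 − 11·2
1 = −11·117 + 56·23
1 = 56·140 − 67·117
1 = −67·257 + 123·140
1 = 123·20700 − 9907·257
So 257·(-9907) ≡ 1 (mod 20700), hence d ≡ -9907 ≡ 10793 (mod 20700).

10793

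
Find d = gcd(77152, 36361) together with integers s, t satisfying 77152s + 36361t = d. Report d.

1

Euclidean algorithm:
77152 = 2*36361 + 4430
36361 = 8*4430 + 921
4430 = 4*921 + 746
921 = 1*746 + 175
746 = 4*175 + 46
175 = 3*46 + 37
46 = 1*37 + 9
37 = 4*9 + 1
9 = 9*1 + 0
gcd(77152, 36361) = 1.
Back-substituting:
1 = 37 − 4·9
1 = −4·46 + 5·37
1 = 5·175 − 19·46
1 = −19·746 + 81·175
1 = 81·921 − 100·746
1 = −100·4430 + 481·921
1 = 481·36361 − 3948·4430
1 = −3948·77152 + 8377·36361
So 1 = (-3948)·77152 + (8377)·36361.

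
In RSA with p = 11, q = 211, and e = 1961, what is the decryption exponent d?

φ(n) = (p−1)(q−1) = 10·210 = 2100.
Need d with 1961·d ≡ 1 (mod 2100). Apply the extended Euclidean algorithm:
2100 = 1×1961 + 139
1961 = 14×139 + 15
139 = 9×15 + 4
15 = 3×4 + 3
4 = 1×3 + 1
3 = 3×1 + 0
Back-substitute:
1 = 4 − 3
1 = −15 + 4·4
1 = 4·139 − 37·15
1 = −37·1961 + 522·139
1 = 522·2100 − 559·1961
So 1961·(-559) ≡ 1 (mod 2100), hence d ≡ -559 ≡ 1541 (mod 2100).

1541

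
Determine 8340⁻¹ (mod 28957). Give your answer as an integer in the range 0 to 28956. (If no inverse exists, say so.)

Apply the Euclidean algorithm to 28957 and 8340:
28957 = 3·8340 + 3937
8340 = 2·3937 + 466
3937 = 8·466 + 209
466 = 2·209 + 48
209 = 4·48 + 17
48 = 2·17 + 14
17 = 1·14 + 3
14 = 4·3 + 2
3 = 1·2 + 1
2 = 2·1 + 0
Since gcd(8340, 28957) = 1, back-substitute to write 1 as a combination:
1 = 3 − 2
1 = −14 + 5·3
1 = 5·17 − 6·14
1 = −6·48 + 17·17
1 = 17·209 − 74·48
1 = −74·466 + 165·209
1 = 165·3937 − 1394·466
1 = −1394·8340 + 2953·3937
1 = 2953·28957 − 10253·8340
Hence 8340⁻¹ ≡ -10253 ≡ 18704 (mod 28957).

18704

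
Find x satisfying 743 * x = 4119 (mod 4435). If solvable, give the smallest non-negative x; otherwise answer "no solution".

First find gcd(743, 4435):
4435 = 5·743 + 720
743 = 1·720 + 23
720 = 31·23 + 7
23 = 3·7 + 2
7 = 3·2 + 1
2 = 2·1 + 0
gcd = 1, so a unique solution mod 4435 exists.
Back-substitute for the Bézout coefficients:
1 = 7 − 3·2
1 = −3·23 + 10·7
1 = 10·720 − 313·23
1 = −313·743 + 323·720
1 = 323·4435 − 1928·743
So 743·(-1928) ≡ 1 (mod 4435), giving 743⁻¹ ≡ 2507.
x ≡ 743⁻¹·4119 ≡ 2507·4119 ≡ 1653 (mod 4435).

1653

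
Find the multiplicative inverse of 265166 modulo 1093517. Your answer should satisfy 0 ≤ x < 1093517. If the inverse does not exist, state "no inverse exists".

Apply the Euclidean algorithm to 1093517 and 265166:
1093517 = 4×265166 + 32853
265166 = 8×32853 + 2342
32853 = 14×2342 + 65
2342 = 36×65 + 2
65 = 32×2 + 1
2 = 2×1 + 0
Since gcd(265166, 1093517) = 1, back-substitute to write 1 as a combination:
1 = 65 − 32·2
1 = −32·2342 + 1153·65
1 = 1153·32853 − 16174·2342
1 = −16174·265166 + 130545·32853
1 = 130545·1093517 − 538354·265166
So 265166·(-538354) ≡ 1 (mod 1093517), and -538354 ≡ 555163 (mod 1093517).

555163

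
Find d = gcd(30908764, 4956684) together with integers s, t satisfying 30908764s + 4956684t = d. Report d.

4

Apply Euclid's algorithm to 30908764 and 4956684:
30908764 = 6*4956684 + 1168660
4956684 = 4*1168660 + 282044
1168660 = 4*282044 + 40484
282044 = 6*40484 + 39140
40484 = 1*39140 + 1344
39140 = 29*1344 + 164
1344 = 8*164 + 32
164 = 5*32 + 4
32 = 8*4 + 0
gcd(30908764, 4956684) = 4.
Express as a combination:
4 = 164 − 5·32
4 = −5·1344 + 41·164
4 = 41·39140 − 1194·1344
4 = −1194·40484 + 1235·39140
4 = 1235·282044 − 8604·40484
4 = −8604·1168660 + 35651·282044
4 = 35651·4956684 − 151208·1168660
4 = −151208·30908764 + 942899·4956684
So 4 = (-151208)·30908764 + (942899)·4956684.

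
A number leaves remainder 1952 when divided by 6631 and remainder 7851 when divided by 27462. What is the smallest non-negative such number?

Write x = 1952 + 6631·k. Then 6631·k ≡ 7851 − 1952 ≡ 5899 (mod 27462).
Need 6631⁻¹ mod 27462. Extended Euclid on (27462, 6631):
27462 = 4×6631 + 938
6631 = 7×938 + 65
938 = 14×65 + 28
65 = 2×28 + 9
28 = 3×9 + 1
9 = 9×1 + 0
Back-substitute:
1 = 28 − 3·9
1 = −3·65 + 7·28
1 = 7·938 − 101·65
1 = −101·6631 + 714·938
1 = 714·27462 − 2957·6631
6631⁻¹ ≡ 24505 (mod 27462), so k ≡ 24505·5899 ≡ 22489 (mod 27462).
x = 1952 + 6631·22489 = 149126511.

149126511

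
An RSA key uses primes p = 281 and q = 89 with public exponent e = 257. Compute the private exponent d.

φ(n) = (p−1)(q−1) = 280·88 = 24640.
Need d with 257·d ≡ 1 (mod 24640). Apply the extended Euclidean algorithm:
24640 = 95×257 + 225
257 = 1×225 + 32
225 = 7×32 + 1
32 = 32×1 + 0
Back-substitute:
1 = 225 − 7·32
1 = −7·257 + 8·225
1 = 8·24640 − 767·257
So 257·(-767) ≡ 1 (mod 24640), hence d ≡ -767 ≡ 23873 (mod 24640).

23873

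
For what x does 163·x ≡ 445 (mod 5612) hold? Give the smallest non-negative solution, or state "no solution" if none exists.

4995

First find gcd(163, 5612):
5612 = 34×163 + 70
163 = 2×70 + 23
70 = 3×23 + 1
23 = 23×1 + 0
gcd = 1, so a unique solution mod 5612 exists.
Back-substitute for the Bézout coefficients:
1 = 70 − 3·23
1 = −3·163 + 7·70
1 = 7·5612 − 241·163
So 163·(-241) ≡ 1 (mod 5612), giving 163⁻¹ ≡ 5371.
x ≡ 163⁻¹·445 ≡ 5371·445 ≡ 4995 (mod 5612).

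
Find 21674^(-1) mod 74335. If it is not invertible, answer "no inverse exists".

62019

Run Euclid on (74335, 21674):
74335 = 3*21674 + 9313
21674 = 2*9313 + 3048
9313 = 3*3048 + 169
3048 = 18*169 + 6
169 = 28*6 + 1
6 = 6*1 + 0
Since gcd(21674, 74335) = 1, back-substitute to write 1 as a combination:
1 = 169 − 28·6
1 = −28·3048 + 505·169
1 = 505·9313 − 1543·3048
1 = −1543·21674 + 3591·9313
1 = 3591·74335 − 12316·21674
Hence 21674⁻¹ ≡ -12316 ≡ 62019 (mod 74335).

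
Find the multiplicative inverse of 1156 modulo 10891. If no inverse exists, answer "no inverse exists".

8677

Apply the Euclidean algorithm to 10891 and 1156:
10891 = 9*1156 + 487
1156 = 2*487 + 182
487 = 2*182 + 123
182 = 1*123 + 59
123 = 2*59 + 5
59 = 11*5 + 4
5 = 1*4 + 1
4 = 4*1 + 0
The gcd is 1. Working backward:
1 = 5 − 4
1 = −59 + 12·5
1 = 12·123 − 25·59
1 = −25·182 + 37·123
1 = 37·487 − 99·182
1 = −99·1156 + 235·487
1 = 235·10891 − 2214·1156
So 1156·(-2214) ≡ 1 (mod 10891), and -2214 ≡ 8677 (mod 10891).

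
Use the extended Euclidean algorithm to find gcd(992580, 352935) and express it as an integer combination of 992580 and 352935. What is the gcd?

Euclidean algorithm:
992580 = 2·352935 + 286710
352935 = 1·286710 + 66225
286710 = 4·66225 + 21810
66225 = 3·21810 + 795
21810 = 27·795 + 345
795 = 2·345 + 105
345 = 3·105 + 30
105 = 3·30 + 15
30 = 2·15 + 0
gcd(992580, 352935) = 15.
Working backward:
15 = 105 − 3·30
15 = −3·345 + 10·105
15 = 10·795 − 23·345
15 = −23·21810 + 631·795
15 = 631·66225 − 1916·21810
15 = −1916·286710 + 8295·66225
15 = 8295·352935 − 10211·286710
15 = −10211·992580 + 28717·352935
So 15 = (-10211)·992580 + (28717)·352935.

15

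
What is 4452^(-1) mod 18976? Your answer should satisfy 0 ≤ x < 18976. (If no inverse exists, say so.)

Compute gcd(4452, 18976):
18976 = 4*4452 + 1168
4452 = 3*1168 + 948
1168 = 1*948 + 220
948 = 4*220 + 68
220 = 3*68 + 16
68 = 4*16 + 4
16 = 4*4 + 0
gcd(4452, 18976) = 4 ≠ 1, so 4452 has no multiplicative inverse modulo 18976.

no inverse exists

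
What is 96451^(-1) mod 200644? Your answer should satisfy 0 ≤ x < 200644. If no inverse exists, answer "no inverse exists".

5883

Apply the Euclidean algorithm to 200644 and 96451:
200644 = 2·96451 + 7742
96451 = 12·7742 + 3547
7742 = 2·3547 + 648
3547 = 5·648 + 307
648 = 2·307 + 34
307 = 9·34 + 1
34 = 34·1 + 0
Since gcd(96451, 200644) = 1, back-substitute to write 1 as a combination:
1 = 307 − 9·34
1 = −9·648 + 19·307
1 = 19·3547 − 104·648
1 = −104·7742 + 227·3547
1 = 227·96451 − 2828·7742
1 = −2828·200644 + 5883·96451
So 96451·5883 ≡ 1 (mod 200644).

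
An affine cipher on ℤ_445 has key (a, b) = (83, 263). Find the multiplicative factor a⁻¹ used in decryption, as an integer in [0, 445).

Apply the Euclidean algorithm to 445 and 83:
445 = 5×83 + 30
83 = 2×30 + 23
30 = 1×23 + 7
23 = 3×7 + 2
7 = 3×2 + 1
2 = 2×1 + 0
gcd = 1, so the inverse exists. Back-substitute:
1 = 7 − 3·2
1 = −3·23 + 10·7
1 = 10·30 − 13·23
1 = −13·83 + 36·30
1 = 36·445 − 193·83
Hence 83⁻¹ ≡ -193 ≡ 252 (mod 445).

252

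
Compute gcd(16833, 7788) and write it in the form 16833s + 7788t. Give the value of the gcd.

3

Euclidean algorithm:
16833 = 2×7788 + 1257
7788 = 6×1257 + 246
1257 = 5×246 + 27
246 = 9×27 + 3
27 = 9×3 + 0
gcd(16833, 7788) = 3.
Back-substituting:
3 = 246 − 9·27
3 = −9·1257 + 46·246
3 = 46·7788 − 285·1257
3 = −285·16833 + 616·7788
So 3 = (-285)·16833 + (616)·7788.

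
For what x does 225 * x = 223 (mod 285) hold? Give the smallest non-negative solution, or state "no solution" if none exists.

no solution

gcd(225, 285):
285 = 1·225 + 60
225 = 3·60 + 45
60 = 1·45 + 15
45 = 3·15 + 0
gcd = 15, but 15 ∤ 223, so the congruence has no solution.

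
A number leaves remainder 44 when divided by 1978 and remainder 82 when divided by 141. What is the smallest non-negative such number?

158284

Write x = 44 + 1978·k. Then 1978·k ≡ 82 − 44 ≡ 38 (mod 141).
Need 1978⁻¹ mod 141. Extended Euclid on (141, 4):
141 = 35·4 + 1
4 = 4·1 + 0
Back-substitute:
1 = 141 − 35·4
1978⁻¹ ≡ 106 (mod 141), so k ≡ 106·38 ≡ 80 (mod 141).
x = 44 + 1978·80 = 158284.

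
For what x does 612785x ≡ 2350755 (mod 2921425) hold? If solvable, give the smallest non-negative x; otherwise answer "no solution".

284168

First find gcd(612785, 2921425):
2921425 = 4·612785 + 470285
612785 = 1·470285 + 142500
470285 = 3·142500 + 42785
142500 = 3·42785 + 14145
42785 = 3·14145 + 350
14145 = 40·350 + 145
350 = 2·145 + 60
145 = 2·60 + 25
60 = 2·25 + 10
25 = 2·10 + 5
10 = 2·5 + 0
gcd = 5 and 5 | 2350755, so solutions exist. Divide through by 5: 122557x ≡ 470151 (mod 584285).
Now find 122557⁻¹ mod 584285:
584285 = 4*122557 + 94057
122557 = 1*94057 + 28500
94057 = 3*28500 + 8557
28500 = 3*8557 + 2829
8557 = 3*2829 + 70
2829 = 40*70 + 29
70 = 2*29 + 12
29 = 2*12 + 5
12 = 2*5 + 2
5 = 2*2 + 1
2 = 2*1 + 0
Back-substitute:
1 = 5 − 2·2
1 = −2·12 + 5·5
1 = 5·29 − 12·12
1 = −12·70 + 29·29
1 = 29·2829 − 1172·70
1 = −1172·8557 + 3545·2829
1 = 3545·28500 − 11807·8557
1 = −11807·94057 + 38966·28500
1 = 38966·122557 − 50773·94057
1 = −50773·584285 + 242058·122557
So 122557⁻¹ ≡ 242058 (mod 584285).
Then x ≡ 242058·470151 ≡ 284168 (mod 584285); the smallest non-negative solution is x = 284168.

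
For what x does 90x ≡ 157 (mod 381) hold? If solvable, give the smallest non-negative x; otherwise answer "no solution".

no solution

gcd(90, 381):
381 = 4×90 + 21
90 = 4×21 + 6
21 = 3×6 + 3
6 = 2×3 + 0
gcd = 3, but 3 ∤ 157, so the congruence has no solution.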